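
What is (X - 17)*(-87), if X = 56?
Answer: -3393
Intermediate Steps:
(X - 17)*(-87) = (56 - 17)*(-87) = 39*(-87) = -3393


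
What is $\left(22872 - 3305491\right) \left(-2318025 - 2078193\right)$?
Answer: $14431108734942$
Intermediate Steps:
$\left(22872 - 3305491\right) \left(-2318025 - 2078193\right) = \left(-3282619\right) \left(-4396218\right) = 14431108734942$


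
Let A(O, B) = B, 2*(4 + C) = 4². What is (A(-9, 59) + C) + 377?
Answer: 440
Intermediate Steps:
C = 4 (C = -4 + (½)*4² = -4 + (½)*16 = -4 + 8 = 4)
(A(-9, 59) + C) + 377 = (59 + 4) + 377 = 63 + 377 = 440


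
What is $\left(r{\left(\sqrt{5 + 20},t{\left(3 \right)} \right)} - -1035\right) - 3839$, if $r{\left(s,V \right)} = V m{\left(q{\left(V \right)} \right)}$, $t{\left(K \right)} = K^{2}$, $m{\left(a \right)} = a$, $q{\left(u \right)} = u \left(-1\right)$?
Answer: $-2885$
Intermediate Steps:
$q{\left(u \right)} = - u$
$r{\left(s,V \right)} = - V^{2}$ ($r{\left(s,V \right)} = V \left(- V\right) = - V^{2}$)
$\left(r{\left(\sqrt{5 + 20},t{\left(3 \right)} \right)} - -1035\right) - 3839 = \left(- \left(3^{2}\right)^{2} - -1035\right) - 3839 = \left(- 9^{2} + 1035\right) - 3839 = \left(\left(-1\right) 81 + 1035\right) - 3839 = \left(-81 + 1035\right) - 3839 = 954 - 3839 = -2885$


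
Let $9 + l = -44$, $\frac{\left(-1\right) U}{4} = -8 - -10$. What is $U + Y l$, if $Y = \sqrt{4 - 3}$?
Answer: $-61$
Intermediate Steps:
$U = -8$ ($U = - 4 \left(-8 - -10\right) = - 4 \left(-8 + 10\right) = \left(-4\right) 2 = -8$)
$l = -53$ ($l = -9 - 44 = -53$)
$Y = 1$ ($Y = \sqrt{1} = 1$)
$U + Y l = -8 + 1 \left(-53\right) = -8 - 53 = -61$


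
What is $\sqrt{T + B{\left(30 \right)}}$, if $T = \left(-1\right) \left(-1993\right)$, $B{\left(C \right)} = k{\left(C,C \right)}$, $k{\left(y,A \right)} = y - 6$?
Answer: $\sqrt{2017} \approx 44.911$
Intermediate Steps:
$k{\left(y,A \right)} = -6 + y$
$B{\left(C \right)} = -6 + C$
$T = 1993$
$\sqrt{T + B{\left(30 \right)}} = \sqrt{1993 + \left(-6 + 30\right)} = \sqrt{1993 + 24} = \sqrt{2017}$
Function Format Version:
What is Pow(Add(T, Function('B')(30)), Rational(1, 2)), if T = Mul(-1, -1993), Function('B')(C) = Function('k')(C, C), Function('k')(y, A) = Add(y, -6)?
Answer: Pow(2017, Rational(1, 2)) ≈ 44.911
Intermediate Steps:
Function('k')(y, A) = Add(-6, y)
Function('B')(C) = Add(-6, C)
T = 1993
Pow(Add(T, Function('B')(30)), Rational(1, 2)) = Pow(Add(1993, Add(-6, 30)), Rational(1, 2)) = Pow(Add(1993, 24), Rational(1, 2)) = Pow(2017, Rational(1, 2))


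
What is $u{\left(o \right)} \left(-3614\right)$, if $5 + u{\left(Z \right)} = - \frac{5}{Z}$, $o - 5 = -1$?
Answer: $\frac{45175}{2} \approx 22588.0$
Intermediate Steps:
$o = 4$ ($o = 5 - 1 = 4$)
$u{\left(Z \right)} = -5 - \frac{5}{Z}$
$u{\left(o \right)} \left(-3614\right) = \left(-5 - \frac{5}{4}\right) \left(-3614\right) = \left(- \frac{25}{4}\right) \left(-3614\right) = \frac{45175}{2}$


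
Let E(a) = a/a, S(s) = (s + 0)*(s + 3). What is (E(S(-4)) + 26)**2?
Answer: 729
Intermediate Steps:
S(s) = s*(3 + s)
E(a) = 1
(E(S(-4)) + 26)**2 = (1 + 26)**2 = 27**2 = 729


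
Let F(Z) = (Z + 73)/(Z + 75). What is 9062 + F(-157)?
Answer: 371584/41 ≈ 9063.0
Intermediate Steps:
F(Z) = (73 + Z)/(75 + Z)
9062 + F(-157) = 9062 + (73 - 157)/(75 - 157) = 9062 - 84/(-82) = 9062 - 1/82*(-84) = 9062 + 42/41 = 371584/41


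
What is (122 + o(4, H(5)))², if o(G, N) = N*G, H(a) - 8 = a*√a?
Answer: 25716 + 6160*√5 ≈ 39490.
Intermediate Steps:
H(a) = 8 + a^(3/2) (H(a) = 8 + a*√a = 8 + a^(3/2))
o(G, N) = G*N
(122 + o(4, H(5)))² = (122 + 4*(8 + 5^(3/2)))² = (122 + 4*(8 + 5*√5))² = (122 + (32 + 20*√5))² = (154 + 20*√5)²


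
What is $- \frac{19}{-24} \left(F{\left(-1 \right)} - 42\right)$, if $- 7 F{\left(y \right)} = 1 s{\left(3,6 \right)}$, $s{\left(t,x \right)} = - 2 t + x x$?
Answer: $- \frac{513}{14} \approx -36.643$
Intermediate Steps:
$s{\left(t,x \right)} = x^{2} - 2 t$ ($s{\left(t,x \right)} = - 2 t + x^{2} = x^{2} - 2 t$)
$F{\left(y \right)} = - \frac{30}{7}$ ($F{\left(y \right)} = - \frac{1 \left(6^{2} - 6\right)}{7} = - \frac{1 \left(36 - 6\right)}{7} = - \frac{1 \cdot 30}{7} = \left(- \frac{1}{7}\right) 30 = - \frac{30}{7}$)
$- \frac{19}{-24} \left(F{\left(-1 \right)} - 42\right) = - \frac{19}{-24} \left(- \frac{30}{7} - 42\right) = \left(-19\right) \left(- \frac{1}{24}\right) \left(- \frac{324}{7}\right) = \frac{19}{24} \left(- \frac{324}{7}\right) = - \frac{513}{14}$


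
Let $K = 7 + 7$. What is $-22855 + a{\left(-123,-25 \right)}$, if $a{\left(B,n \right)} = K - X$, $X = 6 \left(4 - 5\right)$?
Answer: $-22835$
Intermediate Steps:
$K = 14$
$X = -6$ ($X = 6 \left(-1\right) = -6$)
$a{\left(B,n \right)} = 20$ ($a{\left(B,n \right)} = 14 - -6 = 14 + 6 = 20$)
$-22855 + a{\left(-123,-25 \right)} = -22855 + 20 = -22835$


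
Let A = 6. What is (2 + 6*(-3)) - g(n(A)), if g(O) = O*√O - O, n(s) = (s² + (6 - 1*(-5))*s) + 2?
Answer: 88 - 208*√26 ≈ -972.60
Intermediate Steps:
n(s) = 2 + s² + 11*s (n(s) = (s² + (6 + 5)*s) + 2 = (s² + 11*s) + 2 = 2 + s² + 11*s)
g(O) = O^(3/2) - O
(2 + 6*(-3)) - g(n(A)) = (2 + 6*(-3)) - ((2 + 6² + 11*6)^(3/2) - (2 + 6² + 11*6)) = (2 - 18) - ((2 + 36 + 66)^(3/2) - (2 + 36 + 66)) = -16 - (104^(3/2) - 1*104) = -16 - (208*√26 - 104) = -16 - (-104 + 208*√26) = -16 + (104 - 208*√26) = 88 - 208*√26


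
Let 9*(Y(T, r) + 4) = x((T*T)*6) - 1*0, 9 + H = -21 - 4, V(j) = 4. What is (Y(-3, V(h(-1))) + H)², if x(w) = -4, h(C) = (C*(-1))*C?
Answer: 119716/81 ≈ 1478.0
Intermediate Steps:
h(C) = -C² (h(C) = (-C)*C = -C²)
H = -34 (H = -9 + (-21 - 4) = -9 - 25 = -34)
Y(T, r) = -40/9 (Y(T, r) = -4 + (-4 - 1*0)/9 = -4 + (-4 + 0)/9 = -4 + (⅑)*(-4) = -4 - 4/9 = -40/9)
(Y(-3, V(h(-1))) + H)² = (-40/9 - 34)² = (-346/9)² = 119716/81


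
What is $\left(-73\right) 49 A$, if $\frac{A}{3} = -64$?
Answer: $686784$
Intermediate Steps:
$A = -192$ ($A = 3 \left(-64\right) = -192$)
$\left(-73\right) 49 A = \left(-73\right) 49 \left(-192\right) = \left(-3577\right) \left(-192\right) = 686784$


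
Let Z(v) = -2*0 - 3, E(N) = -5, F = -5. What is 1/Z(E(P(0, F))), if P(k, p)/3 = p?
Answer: -1/3 ≈ -0.33333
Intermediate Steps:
P(k, p) = 3*p
Z(v) = -3 (Z(v) = 0 - 3 = -3)
1/Z(E(P(0, F))) = 1/(-3) = -1/3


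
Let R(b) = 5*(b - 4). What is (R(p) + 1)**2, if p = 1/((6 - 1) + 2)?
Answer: 16384/49 ≈ 334.37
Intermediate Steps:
p = 1/7 (p = 1/(5 + 2) = 1/7 ≈ 0.14286)
R(b) = -20 + 5*b (R(b) = 5*(-4 + b) = -20 + 5*b)
(R(p) + 1)**2 = ((-20 + 5*(1/7)) + 1)**2 = ((-20 + 5/7) + 1)**2 = (-135/7 + 1)**2 = (-128/7)**2 = 16384/49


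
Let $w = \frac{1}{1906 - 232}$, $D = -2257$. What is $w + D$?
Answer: $- \frac{3778217}{1674} \approx -2257.0$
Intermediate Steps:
$w = \frac{1}{1674} \approx 0.00059737$
$w + D = \frac{1}{1674} - 2257 = - \frac{3778217}{1674}$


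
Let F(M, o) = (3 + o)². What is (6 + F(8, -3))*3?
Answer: 18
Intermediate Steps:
(6 + F(8, -3))*3 = (6 + (3 - 3)²)*3 = (6 + 0²)*3 = (6 + 0)*3 = 6*3 = 18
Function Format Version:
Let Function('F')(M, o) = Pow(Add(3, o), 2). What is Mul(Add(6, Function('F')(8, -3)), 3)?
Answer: 18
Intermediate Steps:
Mul(Add(6, Function('F')(8, -3)), 3) = Mul(Add(6, Pow(Add(3, -3), 2)), 3) = Mul(Add(6, Pow(0, 2)), 3) = Mul(Add(6, 0), 3) = Mul(6, 3) = 18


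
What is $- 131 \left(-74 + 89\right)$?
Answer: $-1965$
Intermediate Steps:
$- 131 \left(-74 + 89\right) = \left(-131\right) 15 = -1965$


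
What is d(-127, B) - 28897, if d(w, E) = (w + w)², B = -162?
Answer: 35619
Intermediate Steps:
d(w, E) = 4*w² (d(w, E) = (2*w)² = 4*w²)
d(-127, B) - 28897 = 4*(-127)² - 28897 = 4*16129 - 28897 = 64516 - 28897 = 35619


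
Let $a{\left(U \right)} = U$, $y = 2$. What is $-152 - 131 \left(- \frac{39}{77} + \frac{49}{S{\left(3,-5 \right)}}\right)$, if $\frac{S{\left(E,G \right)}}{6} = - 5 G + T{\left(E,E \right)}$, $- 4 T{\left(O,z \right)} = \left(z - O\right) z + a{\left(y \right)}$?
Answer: $- \frac{29872}{231} \approx -129.32$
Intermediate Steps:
$T{\left(O,z \right)} = - \frac{1}{2} - \frac{z \left(z - O\right)}{4}$ ($T{\left(O,z \right)} = - \frac{\left(z - O\right) z + 2}{4} = - \frac{z \left(z - O\right) + 2}{4} = - \frac{2 + z \left(z - O\right)}{4} = - \frac{1}{2} - \frac{z \left(z - O\right)}{4}$)
$S{\left(E,G \right)} = -3 - 30 G$ ($S{\left(E,G \right)} = 6 \left(- 5 G - \left(\frac{1}{2} + \frac{E^{2}}{4} - \frac{E E}{4}\right)\right) = 6 \left(- 5 G - \frac{1}{2}\right) = 6 \left(- \frac{1}{2} - 5 G\right) = -3 - 30 G$)
$-152 - 131 \left(- \frac{39}{77} + \frac{49}{S{\left(3,-5 \right)}}\right) = -152 - 131 \left(- \frac{39}{77} + \frac{49}{-3 - -150}\right) = -152 - 131 \left(\left(-39\right) \frac{1}{77} + \frac{49}{-3 + 150}\right) = -152 - 131 \left(- \frac{39}{77} + \frac{49}{147}\right) = -152 - 131 \left(- \frac{39}{77} + 49 \cdot \frac{1}{147}\right) = -152 - 131 \left(- \frac{39}{77} + \frac{1}{3}\right) = -152 - - \frac{5240}{231} = -152 + \frac{5240}{231} = - \frac{29872}{231}$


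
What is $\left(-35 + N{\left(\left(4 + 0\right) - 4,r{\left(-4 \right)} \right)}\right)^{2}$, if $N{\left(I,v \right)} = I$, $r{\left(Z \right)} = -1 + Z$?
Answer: $1225$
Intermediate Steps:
$\left(-35 + N{\left(\left(4 + 0\right) - 4,r{\left(-4 \right)} \right)}\right)^{2} = \left(-35 + \left(\left(4 + 0\right) - 4\right)\right)^{2} = \left(-35 + \left(4 - 4\right)\right)^{2} = \left(-35 + 0\right)^{2} = \left(-35\right)^{2} = 1225$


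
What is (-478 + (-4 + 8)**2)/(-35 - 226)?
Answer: 154/87 ≈ 1.7701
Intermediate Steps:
(-478 + (-4 + 8)**2)/(-35 - 226) = (-478 + 4**2)/(-261) = (-478 + 16)*(-1/261) = -462*(-1/261) = 154/87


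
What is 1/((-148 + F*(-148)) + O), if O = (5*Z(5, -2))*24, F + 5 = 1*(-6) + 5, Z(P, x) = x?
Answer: 1/500 ≈ 0.0020000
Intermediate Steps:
F = -6 (F = -5 + (1*(-6) + 5) = -5 + (-6 + 5) = -5 - 1 = -6)
O = -240 (O = (5*(-2))*24 = -10*24 = -240)
1/((-148 + F*(-148)) + O) = 1/((-148 - 6*(-148)) - 240) = 1/((-148 + 888) - 240) = 1/(740 - 240) = 1/500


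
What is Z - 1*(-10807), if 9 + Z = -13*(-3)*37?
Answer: 12241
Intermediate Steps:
Z = 1434 (Z = -9 - 13*(-3)*37 = -9 + 39*37 = -9 + 1443 = 1434)
Z - 1*(-10807) = 1434 - 1*(-10807) = 1434 + 10807 = 12241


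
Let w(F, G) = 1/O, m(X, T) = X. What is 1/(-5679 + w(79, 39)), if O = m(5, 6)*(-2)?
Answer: -10/56791 ≈ -0.00017608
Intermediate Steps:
O = -10 (O = 5*(-2) = -10)
w(F, G) = -⅒ (w(F, G) = 1/(-10) = -⅒)
1/(-5679 + w(79, 39)) = 1/(-5679 - ⅒) = 1/(-56791/10) = -10/56791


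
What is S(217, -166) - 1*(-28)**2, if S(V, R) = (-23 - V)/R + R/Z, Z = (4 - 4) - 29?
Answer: -1869830/2407 ≈ -776.83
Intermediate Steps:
Z = -29 (Z = 0 - 29 = -29)
S(V, R) = -R/29 + (-23 - V)/R (S(V, R) = (-23 - V)/R + R/(-29) = (-23 - V)/R + R*(-1/29) = (-23 - V)/R - R/29 = -R/29 + (-23 - V)/R)
S(217, -166) - 1*(-28)**2 = (-23 - 1*217 - 1/29*(-166)**2)/(-166) - 1*(-28)**2 = -(-23 - 217 - 1/29*27556)/166 - 1*784 = -(-23 - 217 - 27556/29)/166 - 784 = -1/166*(-34516/29) - 784 = 17258/2407 - 784 = -1869830/2407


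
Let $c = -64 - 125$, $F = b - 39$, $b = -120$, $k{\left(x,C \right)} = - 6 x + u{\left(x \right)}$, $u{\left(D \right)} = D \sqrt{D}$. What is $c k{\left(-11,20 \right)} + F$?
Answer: $-12633 + 2079 i \sqrt{11} \approx -12633.0 + 6895.3 i$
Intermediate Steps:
$u{\left(D \right)} = D^{\frac{3}{2}}$
$k{\left(x,C \right)} = x^{\frac{3}{2}} - 6 x$ ($k{\left(x,C \right)} = - 6 x + x^{\frac{3}{2}} = x^{\frac{3}{2}} - 6 x$)
$F = -159$ ($F = -120 - 39 = -159$)
$c = -189$
$c k{\left(-11,20 \right)} + F = - 189 \left(\left(-11\right)^{\frac{3}{2}} - -66\right) - 159 = - 189 \left(- 11 i \sqrt{11} + 66\right) - 159 = - 189 \left(66 - 11 i \sqrt{11}\right) - 159 = \left(-12474 + 2079 i \sqrt{11}\right) - 159 = -12633 + 2079 i \sqrt{11}$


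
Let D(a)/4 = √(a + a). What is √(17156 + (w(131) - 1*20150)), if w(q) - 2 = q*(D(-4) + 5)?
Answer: √(-2337 + 1048*I*√2) ≈ 14.669 + 50.519*I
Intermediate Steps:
D(a) = 4*√2*√a (D(a) = 4*√(a + a) = 4*√(2*a) = 4*(√2*√a) = 4*√2*√a)
w(q) = 2 + q*(5 + 8*I*√2) (w(q) = 2 + q*(4*√2*√(-4) + 5) = 2 + q*(4*√2*(2*I) + 5) = 2 + q*(8*I*√2 + 5) = 2 + q*(5 + 8*I*√2))
√(17156 + (w(131) - 1*20150)) = √(17156 + ((2 + 5*131 + 8*I*131*√2) - 1*20150)) = √(17156 + ((2 + 655 + 1048*I*√2) - 20150)) = √(17156 + ((657 + 1048*I*√2) - 20150)) = √(17156 + (-19493 + 1048*I*√2)) = √(-2337 + 1048*I*√2)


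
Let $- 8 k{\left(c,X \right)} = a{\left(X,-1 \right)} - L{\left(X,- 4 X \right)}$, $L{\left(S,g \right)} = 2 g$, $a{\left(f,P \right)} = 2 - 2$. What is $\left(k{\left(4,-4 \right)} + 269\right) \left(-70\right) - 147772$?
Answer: $-166882$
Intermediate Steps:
$a{\left(f,P \right)} = 0$
$k{\left(c,X \right)} = - X$ ($k{\left(c,X \right)} = - \frac{0 - 2 \left(- 4 X\right)}{8} = - \frac{0 - - 8 X}{8} = - \frac{0 + 8 X}{8} = - \frac{8 X}{8} = - X$)
$\left(k{\left(4,-4 \right)} + 269\right) \left(-70\right) - 147772 = \left(\left(-1\right) \left(-4\right) + 269\right) \left(-70\right) - 147772 = \left(4 + 269\right) \left(-70\right) - 147772 = 273 \left(-70\right) - 147772 = -19110 - 147772 = -166882$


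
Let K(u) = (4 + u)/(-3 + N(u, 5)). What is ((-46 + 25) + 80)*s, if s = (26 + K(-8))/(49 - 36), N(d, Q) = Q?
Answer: 1416/13 ≈ 108.92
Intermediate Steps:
K(u) = 2 + u/2 (K(u) = (4 + u)/(-3 + 5) = (4 + u)/2 = (4 + u)*(1/2) = 2 + u/2)
s = 24/13 (s = (26 + (2 + (1/2)*(-8)))/(49 - 36) = (26 + (2 - 4))/13 = (26 - 2)*(1/13) = 24*(1/13) = 24/13 ≈ 1.8462)
((-46 + 25) + 80)*s = ((-46 + 25) + 80)*(24/13) = (-21 + 80)*(24/13) = 59*(24/13) = 1416/13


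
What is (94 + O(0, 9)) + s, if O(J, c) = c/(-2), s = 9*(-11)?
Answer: -19/2 ≈ -9.5000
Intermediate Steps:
s = -99
O(J, c) = -c/2 (O(J, c) = c*(-½) = -c/2)
(94 + O(0, 9)) + s = (94 - ½*9) - 99 = (94 - 9/2) - 99 = 179/2 - 99 = -19/2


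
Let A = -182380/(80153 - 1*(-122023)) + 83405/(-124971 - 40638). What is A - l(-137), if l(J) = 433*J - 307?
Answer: 55456318870357/930060144 ≈ 59627.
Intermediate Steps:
A = -1307396075/930060144 (A = -182380/(80153 + 122023) + 83405/(-165609) = -182380/202176 + 83405*(-1/165609) = -182380*1/202176 - 83405/165609 = -45595/50544 - 83405/165609 = -1307396075/930060144 ≈ -1.4057)
l(J) = -307 + 433*J
A - l(-137) = -1307396075/930060144 - (-307 + 433*(-137)) = -1307396075/930060144 - (-307 - 59321) = -1307396075/930060144 - 1*(-59628) = -1307396075/930060144 + 59628 = 55456318870357/930060144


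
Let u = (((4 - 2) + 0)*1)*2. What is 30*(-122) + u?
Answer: -3656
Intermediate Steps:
u = 4 (u = ((2 + 0)*1)*2 = (2*1)*2 = 2*2 = 4)
30*(-122) + u = 30*(-122) + 4 = -3660 + 4 = -3656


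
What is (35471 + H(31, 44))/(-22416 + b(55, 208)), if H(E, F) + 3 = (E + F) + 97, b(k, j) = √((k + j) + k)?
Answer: -133151040/83746123 - 5940*√318/83746123 ≈ -1.5912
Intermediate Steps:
b(k, j) = √(j + 2*k) (b(k, j) = √((j + k) + k) = √(j + 2*k))
H(E, F) = 94 + E + F (H(E, F) = -3 + ((E + F) + 97) = -3 + (97 + E + F) = 94 + E + F)
(35471 + H(31, 44))/(-22416 + b(55, 208)) = (35471 + (94 + 31 + 44))/(-22416 + √(208 + 2*55)) = (35471 + 169)/(-22416 + √(208 + 110)) = 35640/(-22416 + √318)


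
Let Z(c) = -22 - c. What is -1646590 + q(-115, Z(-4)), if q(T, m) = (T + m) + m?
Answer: -1646741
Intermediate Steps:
q(T, m) = T + 2*m
-1646590 + q(-115, Z(-4)) = -1646590 + (-115 + 2*(-22 - 1*(-4))) = -1646590 + (-115 + 2*(-22 + 4)) = -1646590 + (-115 + 2*(-18)) = -1646590 + (-115 - 36) = -1646590 - 151 = -1646741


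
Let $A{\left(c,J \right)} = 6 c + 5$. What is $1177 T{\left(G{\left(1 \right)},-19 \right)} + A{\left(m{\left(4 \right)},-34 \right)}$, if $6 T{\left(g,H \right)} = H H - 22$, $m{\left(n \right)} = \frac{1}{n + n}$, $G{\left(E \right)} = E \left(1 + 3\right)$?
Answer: $\frac{266025}{4} \approx 66506.0$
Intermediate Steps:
$G{\left(E \right)} = 4 E$ ($G{\left(E \right)} = E 4 = 4 E$)
$m{\left(n \right)} = \frac{1}{2 n}$
$A{\left(c,J \right)} = 5 + 6 c$
$T{\left(g,H \right)} = - \frac{11}{3} + \frac{H^{2}}{6}$ ($T{\left(g,H \right)} = \frac{H H - 22}{6} = \frac{H^{2} - 22}{6} = \frac{-22 + H^{2}}{6} = - \frac{11}{3} + \frac{H^{2}}{6}$)
$1177 T{\left(G{\left(1 \right)},-19 \right)} + A{\left(m{\left(4 \right)},-34 \right)} = 1177 \left(- \frac{11}{3} + \frac{\left(-19\right)^{2}}{6}\right) + \left(5 + 6 \frac{1}{2 \cdot 4}\right) = 1177 \left(- \frac{11}{3} + \frac{1}{6} \cdot 361\right) + \left(5 + 6 \cdot \frac{1}{2} \cdot \frac{1}{4}\right) = 1177 \left(- \frac{11}{3} + \frac{361}{6}\right) + \left(5 + 6 \cdot \frac{1}{8}\right) = 1177 \cdot \frac{113}{2} + \left(5 + \frac{3}{4}\right) = \frac{133001}{2} + \frac{23}{4} = \frac{266025}{4}$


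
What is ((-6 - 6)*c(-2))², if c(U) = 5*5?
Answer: 90000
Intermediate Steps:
c(U) = 25
((-6 - 6)*c(-2))² = ((-6 - 6)*25)² = (-12*25)² = (-300)² = 90000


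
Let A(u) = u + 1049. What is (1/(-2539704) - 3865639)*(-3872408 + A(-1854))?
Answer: 12675191318733377847/846568 ≈ 1.4972e+13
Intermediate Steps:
A(u) = 1049 + u
(1/(-2539704) - 3865639)*(-3872408 + A(-1854)) = (1/(-2539704) - 3865639)*(-3872408 + (1049 - 1854)) = (-1/2539704 - 3865639)*(-3872408 - 805) = -9817578830857/2539704*(-3873213) = 12675191318733377847/846568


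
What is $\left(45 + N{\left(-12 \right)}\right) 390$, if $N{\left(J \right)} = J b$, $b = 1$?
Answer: $12870$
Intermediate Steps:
$N{\left(J \right)} = J$ ($N{\left(J \right)} = J 1 = J$)
$\left(45 + N{\left(-12 \right)}\right) 390 = \left(45 - 12\right) 390 = 33 \cdot 390 = 12870$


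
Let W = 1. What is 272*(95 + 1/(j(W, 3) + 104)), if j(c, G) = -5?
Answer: 2558432/99 ≈ 25843.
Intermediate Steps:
272*(95 + 1/(j(W, 3) + 104)) = 272*(95 + 1/(-5 + 104)) = 272*(95 + 1/99) = 272*(9406/99) = 2558432/99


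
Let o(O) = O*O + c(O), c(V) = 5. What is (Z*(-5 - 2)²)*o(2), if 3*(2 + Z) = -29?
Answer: -5145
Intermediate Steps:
Z = -35/3 (Z = -2 + (⅓)*(-29) = -2 - 29/3 = -35/3 ≈ -11.667)
o(O) = 5 + O² (o(O) = O*O + 5 = O² + 5 = 5 + O²)
(Z*(-5 - 2)²)*o(2) = (-35*(-5 - 2)²/3)*(5 + 2²) = (-35/3*(-7)²)*(5 + 4) = -35/3*49*9 = -1715/3*9 = -5145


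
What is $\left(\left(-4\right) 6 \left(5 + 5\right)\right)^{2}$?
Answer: $57600$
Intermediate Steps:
$\left(\left(-4\right) 6 \left(5 + 5\right)\right)^{2} = \left(\left(-24\right) 10\right)^{2} = \left(-240\right)^{2} = 57600$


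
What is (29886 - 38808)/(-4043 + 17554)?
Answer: -8922/13511 ≈ -0.66035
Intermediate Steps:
(29886 - 38808)/(-4043 + 17554) = -8922/13511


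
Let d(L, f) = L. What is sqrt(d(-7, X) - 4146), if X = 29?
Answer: I*sqrt(4153) ≈ 64.444*I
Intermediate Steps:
sqrt(d(-7, X) - 4146) = sqrt(-7 - 4146) = sqrt(-4153) = I*sqrt(4153)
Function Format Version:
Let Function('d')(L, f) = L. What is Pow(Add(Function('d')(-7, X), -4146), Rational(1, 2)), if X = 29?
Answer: Mul(I, Pow(4153, Rational(1, 2))) ≈ Mul(64.444, I)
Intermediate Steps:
Pow(Add(Function('d')(-7, X), -4146), Rational(1, 2)) = Pow(Add(-7, -4146), Rational(1, 2)) = Pow(-4153, Rational(1, 2)) = Mul(I, Pow(4153, Rational(1, 2)))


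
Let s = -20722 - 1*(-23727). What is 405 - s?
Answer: -2600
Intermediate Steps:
s = 3005 (s = -20722 + 23727 = 3005)
405 - s = 405 - 1*3005 = 405 - 3005 = -2600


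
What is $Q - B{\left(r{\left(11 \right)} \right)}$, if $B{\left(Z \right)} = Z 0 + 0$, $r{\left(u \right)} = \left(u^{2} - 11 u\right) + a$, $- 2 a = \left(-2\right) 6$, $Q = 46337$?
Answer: $46337$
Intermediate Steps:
$a = 6$ ($a = - \frac{\left(-2\right) 6}{2} = \left(- \frac{1}{2}\right) \left(-12\right) = 6$)
$r{\left(u \right)} = 6 + u^{2} - 11 u$ ($r{\left(u \right)} = \left(u^{2} - 11 u\right) + 6 = 6 + u^{2} - 11 u$)
$B{\left(Z \right)} = 0$ ($B{\left(Z \right)} = 0 + 0 = 0$)
$Q - B{\left(r{\left(11 \right)} \right)} = 46337 - 0 = 46337 + 0 = 46337$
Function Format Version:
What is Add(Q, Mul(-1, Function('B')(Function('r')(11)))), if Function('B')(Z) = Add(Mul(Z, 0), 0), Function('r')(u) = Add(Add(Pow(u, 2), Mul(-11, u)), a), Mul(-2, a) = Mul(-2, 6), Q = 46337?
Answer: 46337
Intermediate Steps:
a = 6 (a = Mul(Rational(-1, 2), Mul(-2, 6)) = Mul(Rational(-1, 2), -12) = 6)
Function('r')(u) = Add(6, Pow(u, 2), Mul(-11, u)) (Function('r')(u) = Add(Add(Pow(u, 2), Mul(-11, u)), 6) = Add(6, Pow(u, 2), Mul(-11, u)))
Function('B')(Z) = 0 (Function('B')(Z) = Add(0, 0) = 0)
Add(Q, Mul(-1, Function('B')(Function('r')(11)))) = Add(46337, Mul(-1, 0)) = Add(46337, 0) = 46337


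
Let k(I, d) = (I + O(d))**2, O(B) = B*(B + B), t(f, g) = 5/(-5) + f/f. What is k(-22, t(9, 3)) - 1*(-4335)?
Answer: 4819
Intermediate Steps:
t(f, g) = 0 (t(f, g) = 5*(-1/5) + 1 = -1 + 1 = 0)
O(B) = 2*B**2 (O(B) = B*(2*B) = 2*B**2)
k(I, d) = (I + 2*d**2)**2
k(-22, t(9, 3)) - 1*(-4335) = (-22 + 2*0**2)**2 - 1*(-4335) = (-22 + 2*0)**2 + 4335 = (-22 + 0)**2 + 4335 = (-22)**2 + 4335 = 484 + 4335 = 4819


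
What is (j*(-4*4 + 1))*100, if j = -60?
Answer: 90000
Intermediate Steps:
(j*(-4*4 + 1))*100 = -60*(-4*4 + 1)*100 = -60*(-16 + 1)*100 = -60*(-15)*100 = 900*100 = 90000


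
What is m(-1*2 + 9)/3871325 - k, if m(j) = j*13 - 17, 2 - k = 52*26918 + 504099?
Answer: 7370356288799/3871325 ≈ 1.9038e+6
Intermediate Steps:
k = -1903833 (k = 2 - (52*26918 + 504099) = 2 - (1399736 + 504099) = 2 - 1*1903835 = 2 - 1903835 = -1903833)
m(j) = -17 + 13*j (m(j) = 13*j - 17 = -17 + 13*j)
m(-1*2 + 9)/3871325 - k = (-17 + 13*(-1*2 + 9))/3871325 - 1*(-1903833) = (-17 + 13*(-2 + 9))*(1/3871325) + 1903833 = (-17 + 13*7)*(1/3871325) + 1903833 = (-17 + 91)*(1/3871325) + 1903833 = 74*(1/3871325) + 1903833 = 74/3871325 + 1903833 = 7370356288799/3871325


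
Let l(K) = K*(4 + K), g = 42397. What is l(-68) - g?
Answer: -38045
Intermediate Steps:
l(-68) - g = -68*(4 - 68) - 1*42397 = -68*(-64) - 42397 = 4352 - 42397 = -38045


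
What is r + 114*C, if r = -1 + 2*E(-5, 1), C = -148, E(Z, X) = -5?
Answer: -16883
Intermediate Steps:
r = -11 (r = -1 + 2*(-5) = -1 - 10 = -11)
r + 114*C = -11 + 114*(-148) = -11 - 16872 = -16883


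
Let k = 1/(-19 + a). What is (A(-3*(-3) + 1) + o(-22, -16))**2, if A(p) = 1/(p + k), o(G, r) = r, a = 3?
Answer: 6390784/25281 ≈ 252.79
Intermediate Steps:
k = -1/16 (k = 1/(-19 + 3) = 1/(-16) = -1/16 ≈ -0.062500)
A(p) = 1/(-1/16 + p) (A(p) = 1/(p - 1/16) = 1/(-1/16 + p))
(A(-3*(-3) + 1) + o(-22, -16))**2 = (16/(-1 + 16*(-3*(-3) + 1)) - 16)**2 = (16/(-1 + 16*(9 + 1)) - 16)**2 = (16/(-1 + 16*10) - 16)**2 = (16/(-1 + 160) - 16)**2 = (16/159 - 16)**2 = (-2528/159)**2 = 6390784/25281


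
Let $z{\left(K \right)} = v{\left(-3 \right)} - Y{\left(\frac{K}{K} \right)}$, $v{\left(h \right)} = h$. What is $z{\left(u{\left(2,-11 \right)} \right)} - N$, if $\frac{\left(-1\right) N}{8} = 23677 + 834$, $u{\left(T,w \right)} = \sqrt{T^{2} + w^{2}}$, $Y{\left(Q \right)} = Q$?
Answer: $196084$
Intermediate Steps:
$z{\left(K \right)} = -4$ ($z{\left(K \right)} = -3 - \frac{K}{K} = -3 - 1 = -4$)
$N = -196088$ ($N = - 8 \left(23677 + 834\right) = \left(-8\right) 24511 = -196088$)
$z{\left(u{\left(2,-11 \right)} \right)} - N = -4 - -196088 = -4 + 196088 = 196084$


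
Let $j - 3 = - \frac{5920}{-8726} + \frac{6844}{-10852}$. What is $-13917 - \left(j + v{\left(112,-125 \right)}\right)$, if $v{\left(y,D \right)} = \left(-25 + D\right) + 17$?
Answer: $- \frac{163194788940}{11836819} \approx -13787.0$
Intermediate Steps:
$v{\left(y,D \right)} = -8 + D$
$j = \frac{36075844}{11836819}$ ($j = 3 + \left(- \frac{5920}{-8726} + \frac{6844}{-10852}\right) = 3 + \left(\left(-5920\right) \left(- \frac{1}{8726}\right) + 6844 \left(- \frac{1}{10852}\right)\right) = 3 + \left(\frac{2960}{4363} - \frac{1711}{2713}\right) = 3 + \frac{565387}{11836819} = \frac{36075844}{11836819} \approx 3.0478$)
$-13917 - \left(j + v{\left(112,-125 \right)}\right) = -13917 - \left(\frac{36075844}{11836819} - 133\right) = -13917 - - \frac{1538221083}{11836819} = -13917 + \frac{1538221083}{11836819} = - \frac{163194788940}{11836819}$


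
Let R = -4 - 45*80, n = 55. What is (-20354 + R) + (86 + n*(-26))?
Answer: -25302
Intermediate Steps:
R = -3604 (R = -4 - 3600 = -3604)
(-20354 + R) + (86 + n*(-26)) = (-20354 - 3604) + (86 + 55*(-26)) = -23958 + (86 - 1430) = -23958 - 1344 = -25302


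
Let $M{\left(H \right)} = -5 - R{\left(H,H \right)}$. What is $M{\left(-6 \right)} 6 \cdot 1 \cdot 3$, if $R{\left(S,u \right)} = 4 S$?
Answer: $342$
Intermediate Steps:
$M{\left(H \right)} = -5 - 4 H$
$M{\left(-6 \right)} 6 \cdot 1 \cdot 3 = \left(-5 - -24\right) 6 \cdot 1 \cdot 3 = \left(-5 + 24\right) 6 \cdot 3 = 19 \cdot 18 = 342$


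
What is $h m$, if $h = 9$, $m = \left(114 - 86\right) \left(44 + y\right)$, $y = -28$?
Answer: $4032$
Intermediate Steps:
$m = 448$ ($m = \left(114 - 86\right) \left(44 - 28\right) = 28 \cdot 16 = 448$)
$h m = 9 \cdot 448 = 4032$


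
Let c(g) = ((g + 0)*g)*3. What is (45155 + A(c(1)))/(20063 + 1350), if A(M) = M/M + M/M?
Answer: 6451/3059 ≈ 2.1089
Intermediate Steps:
c(g) = 3*g² (c(g) = (g*g)*3 = g²*3 = 3*g²)
A(M) = 2 (A(M) = 1 + 1 = 2)
(45155 + A(c(1)))/(20063 + 1350) = (45155 + 2)/(20063 + 1350) = 45157/21413 = 45157*(1/21413) = 6451/3059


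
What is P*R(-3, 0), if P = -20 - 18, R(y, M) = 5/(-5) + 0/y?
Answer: 38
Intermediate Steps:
R(y, M) = -1 (R(y, M) = 5*(-⅕) + 0 = -1 + 0 = -1)
P = -38
P*R(-3, 0) = -38*(-1) = 38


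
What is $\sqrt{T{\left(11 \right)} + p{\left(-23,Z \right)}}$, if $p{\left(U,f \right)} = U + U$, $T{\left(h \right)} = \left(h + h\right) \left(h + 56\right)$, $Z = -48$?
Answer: $2 \sqrt{357} \approx 37.789$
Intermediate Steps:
$T{\left(h \right)} = 2 h \left(56 + h\right)$
$p{\left(U,f \right)} = 2 U$
$\sqrt{T{\left(11 \right)} + p{\left(-23,Z \right)}} = \sqrt{2 \cdot 11 \left(56 + 11\right) + 2 \left(-23\right)} = \sqrt{2 \cdot 11 \cdot 67 - 46} = \sqrt{1474 - 46} = \sqrt{1428} = 2 \sqrt{357}$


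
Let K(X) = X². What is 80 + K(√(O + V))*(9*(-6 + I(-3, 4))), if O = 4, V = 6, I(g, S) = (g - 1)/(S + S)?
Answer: -505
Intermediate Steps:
I(g, S) = (-1 + g)/(2*S) (I(g, S) = (-1 + g)/((2*S)) = (-1 + g)*(1/(2*S)) = (-1 + g)/(2*S))
80 + K(√(O + V))*(9*(-6 + I(-3, 4))) = 80 + (√(4 + 6))²*(9*(-6 + (½)*(-1 - 3)/4)) = 80 + (√10)²*(9*(-6 + (½)*(¼)*(-4))) = 80 + 10*(9*(-6 - ½)) = 80 + 10*(9*(-13/2)) = 80 + 10*(-117/2) = 80 - 585 = -505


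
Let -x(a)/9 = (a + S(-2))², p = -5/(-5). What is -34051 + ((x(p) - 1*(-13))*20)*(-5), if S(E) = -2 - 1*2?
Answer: -27251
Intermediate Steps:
p = 1 (p = -5*(-⅕) = 1)
S(E) = -4 (S(E) = -2 - 2 = -4)
x(a) = -9*(-4 + a)² (x(a) = -9*(a - 4)² = -9*(-4 + a)²)
-34051 + ((x(p) - 1*(-13))*20)*(-5) = -34051 + ((-9*(-4 + 1)² - 1*(-13))*20)*(-5) = -34051 + ((-9*(-3)² + 13)*20)*(-5) = -34051 + ((-9*9 + 13)*20)*(-5) = -34051 + ((-81 + 13)*20)*(-5) = -34051 - 68*20*(-5) = -34051 - 1360*(-5) = -34051 + 6800 = -27251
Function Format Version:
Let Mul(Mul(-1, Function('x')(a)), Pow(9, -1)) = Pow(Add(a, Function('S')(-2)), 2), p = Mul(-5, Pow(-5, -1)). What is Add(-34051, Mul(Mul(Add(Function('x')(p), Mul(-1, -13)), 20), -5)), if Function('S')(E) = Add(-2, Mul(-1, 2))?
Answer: -27251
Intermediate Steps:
p = 1 (p = Mul(-5, Rational(-1, 5)) = 1)
Function('S')(E) = -4 (Function('S')(E) = Add(-2, -2) = -4)
Function('x')(a) = Mul(-9, Pow(Add(-4, a), 2)) (Function('x')(a) = Mul(-9, Pow(Add(a, -4), 2)) = Mul(-9, Pow(Add(-4, a), 2)))
Add(-34051, Mul(Mul(Add(Function('x')(p), Mul(-1, -13)), 20), -5)) = Add(-34051, Mul(Mul(Add(Mul(-9, Pow(Add(-4, 1), 2)), Mul(-1, -13)), 20), -5)) = Add(-34051, Mul(Mul(Add(Mul(-9, Pow(-3, 2)), 13), 20), -5)) = Add(-34051, Mul(Mul(Add(Mul(-9, 9), 13), 20), -5)) = Add(-34051, Mul(Mul(Add(-81, 13), 20), -5)) = Add(-34051, Mul(Mul(-68, 20), -5)) = Add(-34051, Mul(-1360, -5)) = Add(-34051, 6800) = -27251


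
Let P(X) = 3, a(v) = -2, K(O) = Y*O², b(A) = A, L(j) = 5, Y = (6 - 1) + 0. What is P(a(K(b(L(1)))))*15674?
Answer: 47022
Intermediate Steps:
Y = 5 (Y = 5 + 0 = 5)
K(O) = 5*O²
P(a(K(b(L(1)))))*15674 = 3*15674 = 47022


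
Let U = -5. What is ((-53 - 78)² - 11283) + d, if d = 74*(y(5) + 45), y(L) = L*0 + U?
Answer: 8838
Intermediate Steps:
y(L) = -5 (y(L) = L*0 - 5 = 0 - 5 = -5)
d = 2960 (d = 74*(-5 + 45) = 74*40 = 2960)
((-53 - 78)² - 11283) + d = ((-53 - 78)² - 11283) + 2960 = ((-131)² - 11283) + 2960 = (17161 - 11283) + 2960 = 5878 + 2960 = 8838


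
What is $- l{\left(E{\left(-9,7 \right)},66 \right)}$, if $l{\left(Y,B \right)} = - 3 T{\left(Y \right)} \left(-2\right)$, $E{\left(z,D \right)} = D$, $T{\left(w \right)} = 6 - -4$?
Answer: $-60$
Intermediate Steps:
$T{\left(w \right)} = 10$ ($T{\left(w \right)} = 6 + 4 = 10$)
$l{\left(Y,B \right)} = 60$ ($l{\left(Y,B \right)} = \left(-3\right) 10 \left(-2\right) = \left(-30\right) \left(-2\right) = 60$)
$- l{\left(E{\left(-9,7 \right)},66 \right)} = \left(-1\right) 60 = -60$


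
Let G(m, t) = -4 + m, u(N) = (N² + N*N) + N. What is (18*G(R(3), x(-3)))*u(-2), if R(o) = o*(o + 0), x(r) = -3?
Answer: 540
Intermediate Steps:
u(N) = N + 2*N² (u(N) = (N² + N²) + N = 2*N² + N = N + 2*N²)
R(o) = o² (R(o) = o*o = o²)
(18*G(R(3), x(-3)))*u(-2) = (18*(-4 + 3²))*(-2*(1 + 2*(-2))) = (18*(-4 + 9))*(-2*(1 - 4)) = (18*5)*(-2*(-3)) = 90*6 = 540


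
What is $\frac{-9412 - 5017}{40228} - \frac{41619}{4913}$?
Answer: $- \frac{1745138809}{197640164} \approx -8.8299$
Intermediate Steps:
$\frac{-9412 - 5017}{40228} - \frac{41619}{4913} = \left(-9412 - 5017\right) \frac{1}{40228} - \frac{41619}{4913} = \left(-14429\right) \frac{1}{40228} - \frac{41619}{4913} = - \frac{14429}{40228} - \frac{41619}{4913} = - \frac{1745138809}{197640164}$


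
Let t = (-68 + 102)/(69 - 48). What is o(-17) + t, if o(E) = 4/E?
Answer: 494/357 ≈ 1.3838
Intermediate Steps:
t = 34/21 ≈ 1.6190
o(-17) + t = 4/(-17) + 34/21 = 4*(-1/17) + 34/21 = -4/17 + 34/21 = 494/357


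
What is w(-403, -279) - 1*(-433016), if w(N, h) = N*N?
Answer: 595425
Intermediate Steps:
w(N, h) = N²
w(-403, -279) - 1*(-433016) = (-403)² - 1*(-433016) = 162409 + 433016 = 595425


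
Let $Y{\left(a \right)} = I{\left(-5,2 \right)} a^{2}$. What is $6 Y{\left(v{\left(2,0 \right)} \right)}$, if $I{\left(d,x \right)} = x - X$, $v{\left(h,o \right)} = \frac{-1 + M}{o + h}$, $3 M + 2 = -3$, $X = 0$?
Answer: $\frac{64}{3} \approx 21.333$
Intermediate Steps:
$M = - \frac{5}{3}$ ($M = - \frac{2}{3} + \frac{1}{3} \left(-3\right) = - \frac{2}{3} - 1 = - \frac{5}{3} \approx -1.6667$)
$v{\left(h,o \right)} = - \frac{8}{3 \left(h + o\right)}$ ($v{\left(h,o \right)} = \frac{-1 - \frac{5}{3}}{o + h} = - \frac{8}{3 \left(h + o\right)}$)
$I{\left(d,x \right)} = x$ ($I{\left(d,x \right)} = x - 0 = x + 0 = x$)
$Y{\left(a \right)} = 2 a^{2}$
$6 Y{\left(v{\left(2,0 \right)} \right)} = 6 \cdot 2 \left(- \frac{8}{3 \cdot 2 + 3 \cdot 0}\right)^{2} = 6 \cdot 2 \left(- \frac{8}{6 + 0}\right)^{2} = 6 \cdot 2 \left(- \frac{8}{6}\right)^{2} = 6 \cdot 2 \left(\left(-8\right) \frac{1}{6}\right)^{2} = 6 \cdot 2 \left(- \frac{4}{3}\right)^{2} = 6 \cdot 2 \cdot \frac{16}{9} = 6 \cdot \frac{32}{9} = \frac{64}{3}$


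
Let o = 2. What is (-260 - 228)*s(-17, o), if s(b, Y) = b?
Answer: 8296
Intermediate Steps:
(-260 - 228)*s(-17, o) = (-260 - 228)*(-17) = -488*(-17) = 8296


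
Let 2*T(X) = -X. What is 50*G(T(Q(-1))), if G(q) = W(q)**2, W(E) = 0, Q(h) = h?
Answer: 0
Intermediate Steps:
T(X) = -X/2 (T(X) = (-X)/2 = -X/2)
G(q) = 0 (G(q) = 0**2 = 0)
50*G(T(Q(-1))) = 50*0 = 0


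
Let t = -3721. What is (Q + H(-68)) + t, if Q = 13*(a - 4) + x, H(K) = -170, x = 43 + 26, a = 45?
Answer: -3289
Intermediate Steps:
x = 69
Q = 602 (Q = 13*(45 - 4) + 69 = 13*41 + 69 = 533 + 69 = 602)
(Q + H(-68)) + t = (602 - 170) - 3721 = 432 - 3721 = -3289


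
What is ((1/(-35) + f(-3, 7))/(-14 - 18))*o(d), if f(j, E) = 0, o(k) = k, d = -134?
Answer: -67/560 ≈ -0.11964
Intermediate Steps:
((1/(-35) + f(-3, 7))/(-14 - 18))*o(d) = ((1/(-35) + 0)/(-14 - 18))*(-134) = ((-1/35 + 0)/(-32))*(-134) = -1/35*(-1/32)*(-134) = (1/1120)*(-134) = -67/560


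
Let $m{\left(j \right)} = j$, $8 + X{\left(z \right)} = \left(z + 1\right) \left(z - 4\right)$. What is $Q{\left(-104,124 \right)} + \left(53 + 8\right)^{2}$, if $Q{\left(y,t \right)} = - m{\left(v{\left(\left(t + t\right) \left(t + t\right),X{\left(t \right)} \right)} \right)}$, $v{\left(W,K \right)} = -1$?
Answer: $3722$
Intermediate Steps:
$X{\left(z \right)} = -8 + \left(1 + z\right) \left(-4 + z\right)$ ($X{\left(z \right)} = -8 + \left(z + 1\right) \left(z - 4\right) = -8 + \left(1 + z\right) \left(-4 + z\right)$)
$Q{\left(y,t \right)} = 1$ ($Q{\left(y,t \right)} = \left(-1\right) \left(-1\right) = 1$)
$Q{\left(-104,124 \right)} + \left(53 + 8\right)^{2} = 1 + \left(53 + 8\right)^{2} = 1 + 61^{2} = 1 + 3721 = 3722$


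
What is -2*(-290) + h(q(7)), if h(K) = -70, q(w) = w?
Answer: 510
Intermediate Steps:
-2*(-290) + h(q(7)) = -2*(-290) - 70 = 580 - 70 = 510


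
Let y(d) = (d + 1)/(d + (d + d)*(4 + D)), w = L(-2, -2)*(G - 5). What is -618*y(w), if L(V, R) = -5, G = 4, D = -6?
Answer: 1236/5 ≈ 247.20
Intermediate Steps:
w = 5 (w = -5*(4 - 5) = -5*(-1) = 5)
y(d) = -(1 + d)/(3*d) (y(d) = (d + 1)/(d + (d + d)*(4 - 6)) = (1 + d)/(d + (2*d)*(-2)) = (1 + d)/(d - 4*d) = (1 + d)/((-3*d)) = (1 + d)*(-1/(3*d)) = -(1 + d)/(3*d))
-618*y(w) = -206*(-1 - 1*5)/5 = -206*(-1 - 5)/5 = -206*(-6)/5 = -618*(-⅖) = 1236/5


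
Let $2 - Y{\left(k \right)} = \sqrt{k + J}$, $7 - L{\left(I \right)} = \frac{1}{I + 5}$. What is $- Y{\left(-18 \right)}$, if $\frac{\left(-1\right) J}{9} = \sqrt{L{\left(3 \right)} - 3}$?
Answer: $-2 + \frac{3 i \sqrt{8 + \sqrt{62}}}{2} \approx -2.0 + 5.9763 i$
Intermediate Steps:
$L{\left(I \right)} = 7 - \frac{1}{5 + I}$ ($L{\left(I \right)} = 7 - \frac{1}{I + 5} = 7 - \frac{1}{5 + I}$)
$J = - \frac{9 \sqrt{62}}{4}$ ($J = - 9 \sqrt{\frac{34 + 7 \cdot 3}{5 + 3} - 3} = - 9 \sqrt{\frac{34 + 21}{8} - 3} = - 9 \sqrt{\frac{1}{8} \cdot 55 - 3} = - 9 \sqrt{\frac{55}{8} - 3} = - 9 \sqrt{\frac{31}{8}} = - 9 \frac{\sqrt{62}}{4} = - \frac{9 \sqrt{62}}{4} \approx -17.717$)
$Y{\left(k \right)} = 2 - \sqrt{k - \frac{9 \sqrt{62}}{4}}$
$- Y{\left(-18 \right)} = - (2 - \frac{\sqrt{- 9 \sqrt{62} + 4 \left(-18\right)}}{2}) = - (2 - \frac{\sqrt{- 9 \sqrt{62} - 72}}{2}) = - (2 - \frac{\sqrt{-72 - 9 \sqrt{62}}}{2}) = -2 + \frac{\sqrt{-72 - 9 \sqrt{62}}}{2}$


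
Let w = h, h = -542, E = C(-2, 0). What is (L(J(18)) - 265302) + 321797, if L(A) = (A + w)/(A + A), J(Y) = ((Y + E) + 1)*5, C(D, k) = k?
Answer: 10733603/190 ≈ 56493.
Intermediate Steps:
E = 0
w = -542
J(Y) = 5 + 5*Y (J(Y) = ((Y + 0) + 1)*5 = (Y + 1)*5 = (1 + Y)*5 = 5 + 5*Y)
L(A) = (-542 + A)/(2*A) (L(A) = (A - 542)/(A + A) = (-542 + A)/((2*A)) = (-542 + A)*(1/(2*A)) = (-542 + A)/(2*A))
(L(J(18)) - 265302) + 321797 = ((-542 + (5 + 5*18))/(2*(5 + 5*18)) - 265302) + 321797 = ((-542 + (5 + 90))/(2*(5 + 90)) - 265302) + 321797 = ((1/2)*(-542 + 95)/95 - 265302) + 321797 = ((1/2)*(1/95)*(-447) - 265302) + 321797 = (-447/190 - 265302) + 321797 = -50407827/190 + 321797 = 10733603/190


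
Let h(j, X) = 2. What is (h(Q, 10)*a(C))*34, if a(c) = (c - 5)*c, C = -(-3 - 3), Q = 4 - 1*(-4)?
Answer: 408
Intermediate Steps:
Q = 8 (Q = 4 + 4 = 8)
C = 6 (C = -1*(-6) = 6)
a(c) = c*(-5 + c) (a(c) = (-5 + c)*c = c*(-5 + c))
(h(Q, 10)*a(C))*34 = (2*(6*(-5 + 6)))*34 = (2*(6*1))*34 = (2*6)*34 = 12*34 = 408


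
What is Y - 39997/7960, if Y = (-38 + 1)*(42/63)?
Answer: -709031/23880 ≈ -29.691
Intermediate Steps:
Y = -74/3 (Y = -1554/63 = -37*⅔ = -74/3 ≈ -24.667)
Y - 39997/7960 = -74/3 - 39997/7960 = -709031/23880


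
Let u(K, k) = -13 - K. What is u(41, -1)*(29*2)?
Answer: -3132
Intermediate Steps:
u(41, -1)*(29*2) = (-13 - 1*41)*(29*2) = (-13 - 41)*58 = -54*58 = -3132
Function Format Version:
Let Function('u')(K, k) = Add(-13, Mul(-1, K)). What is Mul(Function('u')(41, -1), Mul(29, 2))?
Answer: -3132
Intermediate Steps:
Mul(Function('u')(41, -1), Mul(29, 2)) = Mul(Add(-13, Mul(-1, 41)), Mul(29, 2)) = Mul(Add(-13, -41), 58) = Mul(-54, 58) = -3132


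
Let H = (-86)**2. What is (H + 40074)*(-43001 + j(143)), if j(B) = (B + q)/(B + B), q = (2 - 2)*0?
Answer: -2041233735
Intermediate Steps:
H = 7396
q = 0 (q = 0*0 = 0)
j(B) = 1/2 (j(B) = (B + 0)/(B + B) = B/((2*B)) = B*(1/(2*B)) = 1/2)
(H + 40074)*(-43001 + j(143)) = (7396 + 40074)*(-43001 + 1/2) = 47470*(-86001/2) = -2041233735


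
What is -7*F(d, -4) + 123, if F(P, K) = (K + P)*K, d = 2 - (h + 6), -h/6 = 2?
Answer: 235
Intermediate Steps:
h = -12 (h = -6*2 = -12)
d = 8 (d = 2 - (-12 + 6) = 2 - 1*(-6) = 2 + 6 = 8)
F(P, K) = K*(K + P)
-7*F(d, -4) + 123 = -(-28)*(-4 + 8) + 123 = -(-28)*4 + 123 = -7*(-16) + 123 = 112 + 123 = 235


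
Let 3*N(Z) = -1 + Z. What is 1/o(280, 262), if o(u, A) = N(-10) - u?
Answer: -3/851 ≈ -0.0035253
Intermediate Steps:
N(Z) = -1/3 + Z/3 (N(Z) = (-1 + Z)/3 = -1/3 + Z/3)
o(u, A) = -11/3 - u (o(u, A) = (-1/3 + (1/3)*(-10)) - u = (-1/3 - 10/3) - u = -11/3 - u)
1/o(280, 262) = 1/(-11/3 - 1*280) = 1/(-11/3 - 280) = 1/(-851/3) = -3/851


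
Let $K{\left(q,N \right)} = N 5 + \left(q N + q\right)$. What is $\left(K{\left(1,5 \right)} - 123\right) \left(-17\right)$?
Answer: $1564$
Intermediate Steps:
$K{\left(q,N \right)} = q + 5 N + N q$ ($K{\left(q,N \right)} = 5 N + \left(N q + q\right) = 5 N + \left(q + N q\right) = q + 5 N + N q$)
$\left(K{\left(1,5 \right)} - 123\right) \left(-17\right) = \left(\left(1 + 5 \cdot 5 + 5 \cdot 1\right) - 123\right) \left(-17\right) = \left(\left(1 + 25 + 5\right) - 123\right) \left(-17\right) = \left(31 - 123\right) \left(-17\right) = \left(-92\right) \left(-17\right) = 1564$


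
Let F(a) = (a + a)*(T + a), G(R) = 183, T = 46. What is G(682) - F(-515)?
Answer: -482887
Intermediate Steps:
F(a) = 2*a*(46 + a) (F(a) = (a + a)*(46 + a) = (2*a)*(46 + a) = 2*a*(46 + a))
G(682) - F(-515) = 183 - 2*(-515)*(46 - 515) = 183 - 2*(-515)*(-469) = 183 - 1*483070 = 183 - 483070 = -482887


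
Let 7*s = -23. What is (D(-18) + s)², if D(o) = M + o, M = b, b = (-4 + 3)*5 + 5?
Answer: 22201/49 ≈ 453.08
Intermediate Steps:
s = -23/7 (s = (⅐)*(-23) = -23/7 ≈ -3.2857)
b = 0 (b = -1*5 + 5 = -5 + 5 = 0)
M = 0
D(o) = o (D(o) = 0 + o = o)
(D(-18) + s)² = (-18 - 23/7)² = (-149/7)² = 22201/49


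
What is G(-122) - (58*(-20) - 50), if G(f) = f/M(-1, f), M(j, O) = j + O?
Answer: 148952/123 ≈ 1211.0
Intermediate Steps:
M(j, O) = O + j
G(f) = f/(-1 + f) (G(f) = f/(f - 1) = f/(-1 + f))
G(-122) - (58*(-20) - 50) = -122/(-1 - 122) - (58*(-20) - 50) = -122/(-123) - (-1160 - 50) = -122*(-1/123) - 1*(-1210) = 122/123 + 1210 = 148952/123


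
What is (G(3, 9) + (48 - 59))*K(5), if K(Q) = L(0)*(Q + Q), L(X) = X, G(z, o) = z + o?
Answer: 0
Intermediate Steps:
G(z, o) = o + z
K(Q) = 0 (K(Q) = 0*(Q + Q) = 0*(2*Q) = 0)
(G(3, 9) + (48 - 59))*K(5) = ((9 + 3) + (48 - 59))*0 = (12 - 11)*0 = 1*0 = 0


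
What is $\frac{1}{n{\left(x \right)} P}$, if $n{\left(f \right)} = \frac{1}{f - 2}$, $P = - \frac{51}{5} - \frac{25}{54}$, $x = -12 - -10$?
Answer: $\frac{1080}{2879} \approx 0.37513$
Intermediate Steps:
$x = -2$ ($x = -12 + 10 = -2$)
$P = - \frac{2879}{270}$ ($P = \left(-51\right) \frac{1}{5} - \frac{25}{54} = - \frac{51}{5} - \frac{25}{54} = - \frac{2879}{270} \approx -10.663$)
$n{\left(f \right)} = \frac{1}{-2 + f}$
$\frac{1}{n{\left(x \right)} P} = \frac{1}{\frac{1}{-2 - 2} \left(- \frac{2879}{270}\right)} = \frac{1}{\frac{1}{-4} \left(- \frac{2879}{270}\right)} = \frac{1}{\left(- \frac{1}{4}\right) \left(- \frac{2879}{270}\right)} = \frac{1}{\frac{2879}{1080}} = \frac{1080}{2879}$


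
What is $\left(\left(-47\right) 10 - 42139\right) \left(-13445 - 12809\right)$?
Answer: $1118656686$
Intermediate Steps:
$\left(\left(-47\right) 10 - 42139\right) \left(-13445 - 12809\right) = \left(-470 - 42139\right) \left(-26254\right) = \left(-42609\right) \left(-26254\right) = 1118656686$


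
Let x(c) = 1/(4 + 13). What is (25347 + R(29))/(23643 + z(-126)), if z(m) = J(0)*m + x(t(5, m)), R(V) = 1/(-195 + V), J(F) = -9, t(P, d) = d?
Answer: 71529217/69920860 ≈ 1.0230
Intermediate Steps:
x(c) = 1/17
z(m) = 1/17 - 9*m (z(m) = -9*m + 1/17 = 1/17 - 9*m)
(25347 + R(29))/(23643 + z(-126)) = (25347 + 1/(-195 + 29))/(23643 + (1/17 - 9*(-126))) = (25347 + 1/(-166))/(23643 + (1/17 + 1134)) = (25347 - 1/166)/(23643 + 19279/17) = 4207601/(166*(421210/17)) = (4207601/166)*(17/421210) = 71529217/69920860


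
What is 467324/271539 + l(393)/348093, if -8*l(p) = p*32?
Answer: 18027261536/10502313903 ≈ 1.7165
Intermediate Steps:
l(p) = -4*p (l(p) = -p*32/8 = -4*p)
467324/271539 + l(393)/348093 = 467324/271539 - 4*393/348093 = 467324*(1/271539) - 1572*1/348093 = 467324/271539 - 524/116031 = 18027261536/10502313903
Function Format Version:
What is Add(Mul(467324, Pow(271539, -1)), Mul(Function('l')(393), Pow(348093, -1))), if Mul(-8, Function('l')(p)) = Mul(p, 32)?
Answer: Rational(18027261536, 10502313903) ≈ 1.7165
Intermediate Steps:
Function('l')(p) = Mul(-4, p) (Function('l')(p) = Mul(Rational(-1, 8), Mul(p, 32)) = Mul(Rational(-1, 8), Mul(32, p)) = Mul(-4, p))
Add(Mul(467324, Pow(271539, -1)), Mul(Function('l')(393), Pow(348093, -1))) = Add(Mul(467324, Pow(271539, -1)), Mul(Mul(-4, 393), Pow(348093, -1))) = Add(Mul(467324, Rational(1, 271539)), Mul(-1572, Rational(1, 348093))) = Add(Rational(467324, 271539), Rational(-524, 116031)) = Rational(18027261536, 10502313903)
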